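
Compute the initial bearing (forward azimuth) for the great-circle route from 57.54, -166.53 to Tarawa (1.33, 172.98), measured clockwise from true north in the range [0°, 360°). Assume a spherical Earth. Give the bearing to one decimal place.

204.2°

Δλ = 172.98 − -166.53 = 339.51°; wrapped into (−180°, 180°]: -20.49°.
θ = atan2( sin Δλ · cos φ₂ , cos φ₁ · sin φ₂ − sin φ₁ · cos φ₂ · cos Δλ )
  = atan2(-0.34995, -0.77771) = -155.774° → normalised to [0°, 360°): 204.226°.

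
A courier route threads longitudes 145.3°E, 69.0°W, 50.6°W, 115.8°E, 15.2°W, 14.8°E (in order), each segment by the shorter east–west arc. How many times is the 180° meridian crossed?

Leg 1: +145.3° → -69.0°, shortest Δλ = 145.7° (east) — crosses 180°.
Leg 2: -69.0° → -50.6°, shortest Δλ = 18.4° (east) — does not cross 180°.
Leg 3: -50.6° → +115.8°, shortest Δλ = 166.4° (east) — does not cross 180°.
Leg 4: +115.8° → -15.2°, shortest Δλ = -131.0° (west) — does not cross 180°.
Leg 5: -15.2° → +14.8°, shortest Δλ = 30.0° (east) — does not cross 180°.
Total crossings: 1.

1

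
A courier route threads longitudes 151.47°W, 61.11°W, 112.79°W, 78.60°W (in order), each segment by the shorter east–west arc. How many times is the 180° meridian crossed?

Leg 1: -151.47° → -61.11°, shortest Δλ = 90.36° (east) — does not cross 180°.
Leg 2: -61.11° → -112.79°, shortest Δλ = -51.68° (west) — does not cross 180°.
Leg 3: -112.79° → -78.60°, shortest Δλ = 34.19° (east) — does not cross 180°.
Total crossings: 0.

0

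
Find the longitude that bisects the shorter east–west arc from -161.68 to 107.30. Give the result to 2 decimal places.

+152.81°

Signed shortest Δλ from -161.68° to +107.30° is -91.02°.
Midpoint longitude = -161.68° + (-91.02°)/2 = -161.68° − 45.51° = -207.19°.
Normalise into (−180°, 180°]: +152.81°.
(The naïve average (-161.68 + +107.30)/2 = -27.19° is on the wrong side of the globe.)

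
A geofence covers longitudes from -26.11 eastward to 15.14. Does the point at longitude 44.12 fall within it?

Band width going east from -26.11° to +15.14°: ((15.14 − -26.11) mod 360) = 41.25°.
Offset of +44.12° east of the west edge: ((44.12 − -26.11) mod 360) = 70.23°.
70.23° > 41.25° ⇒ outside.

No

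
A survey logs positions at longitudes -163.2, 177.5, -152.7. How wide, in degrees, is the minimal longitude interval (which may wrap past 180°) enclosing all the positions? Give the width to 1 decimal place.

Sort the longitudes: -163.2°, -152.7°, +177.5°.
Eastward gaps between consecutive values (wrapping around): 10.5°, 330.2°, 19.3°.
Largest gap = 330.2° ⇒ minimal covering band is its complement: 360° − 330.2° = 29.8°.
Band runs from +177.5° eastward to -152.7°, crossing the antimeridian.

29.8°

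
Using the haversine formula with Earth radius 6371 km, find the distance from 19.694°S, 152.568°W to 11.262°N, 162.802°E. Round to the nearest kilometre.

Δλ = 162.802 − -152.568 = 315.370°; wrapped into (−180°, 180°]: -44.630°.
Δφ = 11.262 − -19.694 = 30.956°.
a = sin²(Δφ/2) + cos φ₁ · cos φ₂ · sin²(Δλ/2) = 0.204343.
c = 2·atan2(√a, √(1−a)) = 0.93811 rad → d = 6371·c ≈ 5976.69 km.

5977 km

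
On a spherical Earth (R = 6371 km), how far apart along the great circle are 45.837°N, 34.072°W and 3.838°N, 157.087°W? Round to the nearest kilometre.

Δλ = -157.087 − -34.072 = -123.015°.
Δφ = 3.838 − 45.837 = -41.999°.
a = sin²(Δφ/2) + cos φ₁ · cos φ₂ · sin²(Δλ/2) = 0.665368.
c = 2·atan2(√a, √(1−a)) = 1.90788 rad → d = 6371·c ≈ 12155.10 km.

12155 km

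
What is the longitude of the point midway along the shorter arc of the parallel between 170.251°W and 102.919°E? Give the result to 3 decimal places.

146.334°E

Signed shortest Δλ from -170.251° to +102.919° is -86.830°.
Midpoint longitude = -170.251° + (-86.830°)/2 = -170.251° − 43.415° = -213.666°.
Normalise into (−180°, 180°]: +146.334°.
(The naïve average (-170.251 + +102.919)/2 = -33.666° is on the wrong side of the globe.)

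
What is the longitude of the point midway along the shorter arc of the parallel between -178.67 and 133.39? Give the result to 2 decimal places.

Signed shortest Δλ from -178.67° to +133.39° is -47.94°.
Midpoint longitude = -178.67° + (-47.94°)/2 = -178.67° − 23.97° = -202.64°.
Normalise into (−180°, 180°]: +157.36°.
(The naïve average (-178.67 + +133.39)/2 = -22.64° is on the wrong side of the globe.)

+157.36°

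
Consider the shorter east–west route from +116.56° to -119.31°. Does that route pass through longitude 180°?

Naïve |-119.31 − 116.56| = 235.87° > 180°, so the shorter arc goes the other way round — across 180°.
Signed shortest Δλ = ((-119.31 − 116.56 + 180) mod 360) − 180 = 124.13°.
Going east by 124.13° from +116.56° passes through 180° before reaching -119.31°.

Yes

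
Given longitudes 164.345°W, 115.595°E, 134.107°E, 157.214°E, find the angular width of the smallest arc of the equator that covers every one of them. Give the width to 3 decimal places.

80.060°

Sort the longitudes: -164.345°, +115.595°, +134.107°, +157.214°.
Eastward gaps between consecutive values (wrapping around): 279.940°, 18.512°, 23.107°, 38.441°.
Largest gap = 279.940° ⇒ minimal covering band is its complement: 360° − 279.940° = 80.060°.
Band runs from +115.595° eastward to -164.345°, crossing the antimeridian.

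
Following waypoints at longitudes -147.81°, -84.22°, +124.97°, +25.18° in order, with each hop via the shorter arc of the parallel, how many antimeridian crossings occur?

1

Leg 1: -147.81° → -84.22°, shortest Δλ = 63.59° (east) — does not cross 180°.
Leg 2: -84.22° → +124.97°, shortest Δλ = -150.81° (west) — crosses 180°.
Leg 3: +124.97° → +25.18°, shortest Δλ = -99.79° (west) — does not cross 180°.
Total crossings: 1.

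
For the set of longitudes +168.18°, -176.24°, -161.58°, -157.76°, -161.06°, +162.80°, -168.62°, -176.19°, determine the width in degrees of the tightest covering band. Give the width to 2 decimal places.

Sort the longitudes: -176.24°, -176.19°, -168.62°, -161.58°, -161.06°, -157.76°, +162.80°, +168.18°.
Eastward gaps between consecutive values (wrapping around): 0.05°, 7.57°, 7.04°, 0.52°, 3.30°, 320.56°, 5.38°, 15.58°.
Largest gap = 320.56° ⇒ minimal covering band is its complement: 360° − 320.56° = 39.44°.
Band runs from +162.80° eastward to -157.76°, crossing the antimeridian.

39.44°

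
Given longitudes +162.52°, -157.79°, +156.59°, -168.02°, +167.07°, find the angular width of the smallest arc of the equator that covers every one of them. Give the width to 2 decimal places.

45.62°

Sort the longitudes: -168.02°, -157.79°, +156.59°, +162.52°, +167.07°.
Eastward gaps between consecutive values (wrapping around): 10.23°, 314.38°, 5.93°, 4.55°, 24.91°.
Largest gap = 314.38° ⇒ minimal covering band is its complement: 360° − 314.38° = 45.62°.
Band runs from +156.59° eastward to -157.79°, crossing the antimeridian.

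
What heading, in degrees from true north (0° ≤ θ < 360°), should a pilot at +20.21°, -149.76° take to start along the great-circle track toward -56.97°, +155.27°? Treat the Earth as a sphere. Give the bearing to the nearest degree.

207°

Δλ = 155.27 − -149.76 = 305.03°; wrapped into (−180°, 180°]: -54.97°.
θ = atan2( sin Δλ · cos φ₂ , cos φ₁ · sin φ₂ − sin φ₁ · cos φ₂ · cos Δλ )
  = atan2(-0.44634, -0.89486) = -153.491° → normalised to [0°, 360°): 206.509°.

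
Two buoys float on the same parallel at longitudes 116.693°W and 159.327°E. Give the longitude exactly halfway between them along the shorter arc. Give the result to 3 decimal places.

Signed shortest Δλ from -116.693° to +159.327° is -83.980°.
Midpoint longitude = -116.693° + (-83.980°)/2 = -116.693° − 41.990° = -158.683°.
(The naïve average (-116.693 + +159.327)/2 = 21.317° is on the wrong side of the globe.)

158.683°W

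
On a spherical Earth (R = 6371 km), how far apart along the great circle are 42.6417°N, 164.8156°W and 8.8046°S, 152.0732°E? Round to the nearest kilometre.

7197 km

Δλ = 152.0732 − -164.8156 = 316.8888°; wrapped into (−180°, 180°]: -43.1112°.
Δφ = -8.8046 − 42.6417 = -51.4463°.
a = sin²(Δφ/2) + cos φ₁ · cos φ₂ · sin²(Δλ/2) = 0.286502.
c = 2·atan2(√a, √(1−a)) = 1.12963 rad → d = 6371·c ≈ 7196.86 km.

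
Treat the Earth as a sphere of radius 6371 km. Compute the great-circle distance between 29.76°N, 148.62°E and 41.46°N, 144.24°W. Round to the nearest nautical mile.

Δλ = -144.24 − 148.62 = -292.86°; wrapped into (−180°, 180°]: 67.14°.
Δφ = 41.46 − 29.76 = 11.70°.
a = sin²(Δφ/2) + cos φ₁ · cos φ₂ · sin²(Δλ/2) = 0.209309.
c = 2·atan2(√a, √(1−a)) = 0.95037 rad → d = 6371·c ≈ 6054.81 km ≈ 3269.34 nmi.

3269 nmi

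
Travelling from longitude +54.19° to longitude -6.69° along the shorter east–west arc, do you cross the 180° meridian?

Signed shortest Δλ = ((-6.69 − 54.19 + 180) mod 360) − 180 = -60.88°.
Going west by 60.88° from +54.19° reaches -6.69° without touching 180°.

No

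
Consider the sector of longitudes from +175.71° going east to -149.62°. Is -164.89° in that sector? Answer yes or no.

Band width going east from +175.71° to -149.62°: ((-149.62 − 175.71) mod 360) = 34.67°.
Offset of -164.89° east of the west edge: ((-164.89 − 175.71) mod 360) = 19.40°.
19.40° ≤ 34.67° ⇒ inside.

Yes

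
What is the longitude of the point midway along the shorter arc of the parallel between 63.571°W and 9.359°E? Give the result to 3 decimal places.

Signed shortest Δλ from -63.571° to +9.359° is +72.930°.
Midpoint longitude = -63.571° + (+72.930°)/2 = -63.571° + 36.465° = -27.106°.

27.106°W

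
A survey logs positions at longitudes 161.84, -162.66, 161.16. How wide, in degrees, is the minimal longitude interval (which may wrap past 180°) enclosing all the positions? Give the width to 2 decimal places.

Sort the longitudes: -162.66°, +161.16°, +161.84°.
Eastward gaps between consecutive values (wrapping around): 323.82°, 0.68°, 35.50°.
Largest gap = 323.82° ⇒ minimal covering band is its complement: 360° − 323.82° = 36.18°.
Band runs from +161.16° eastward to -162.66°, crossing the antimeridian.

36.18°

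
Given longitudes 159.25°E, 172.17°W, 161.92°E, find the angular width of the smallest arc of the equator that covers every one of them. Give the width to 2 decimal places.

28.58°

Sort the longitudes: -172.17°, +159.25°, +161.92°.
Eastward gaps between consecutive values (wrapping around): 331.42°, 2.67°, 25.91°.
Largest gap = 331.42° ⇒ minimal covering band is its complement: 360° − 331.42° = 28.58°.
Band runs from +159.25° eastward to -172.17°, crossing the antimeridian.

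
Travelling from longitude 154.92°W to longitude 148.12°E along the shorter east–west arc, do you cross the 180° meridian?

Naïve |148.12 − -154.92| = 303.04° > 180°, so the shorter arc goes the other way round — across 180°.
Signed shortest Δλ = ((148.12 − -154.92 + 180) mod 360) − 180 = -56.96°.
Going west by 56.96° from -154.92° passes through 180° before reaching +148.12°.

Yes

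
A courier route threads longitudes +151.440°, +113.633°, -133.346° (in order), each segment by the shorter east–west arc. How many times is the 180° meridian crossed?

Leg 1: +151.440° → +113.633°, shortest Δλ = -37.807° (west) — does not cross 180°.
Leg 2: +113.633° → -133.346°, shortest Δλ = 113.021° (east) — crosses 180°.
Total crossings: 1.

1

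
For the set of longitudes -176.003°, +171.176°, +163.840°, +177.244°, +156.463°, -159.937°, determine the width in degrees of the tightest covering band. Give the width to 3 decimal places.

Sort the longitudes: -176.003°, -159.937°, +156.463°, +163.840°, +171.176°, +177.244°.
Eastward gaps between consecutive values (wrapping around): 16.066°, 316.400°, 7.377°, 7.336°, 6.068°, 6.753°.
Largest gap = 316.400° ⇒ minimal covering band is its complement: 360° − 316.400° = 43.600°.
Band runs from +156.463° eastward to -159.937°, crossing the antimeridian.

43.600°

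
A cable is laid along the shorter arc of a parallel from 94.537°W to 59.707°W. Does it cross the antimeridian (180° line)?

No

Signed shortest Δλ = ((-59.707 − -94.537 + 180) mod 360) − 180 = 34.83°.
Going east by 34.83° from -94.537° reaches -59.707° without touching 180°.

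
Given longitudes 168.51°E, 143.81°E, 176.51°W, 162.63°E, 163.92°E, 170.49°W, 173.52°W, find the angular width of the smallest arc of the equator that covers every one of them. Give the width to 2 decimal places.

45.70°

Sort the longitudes: -176.51°, -173.52°, -170.49°, +143.81°, +162.63°, +163.92°, +168.51°.
Eastward gaps between consecutive values (wrapping around): 2.99°, 3.03°, 314.30°, 18.82°, 1.29°, 4.59°, 14.98°.
Largest gap = 314.30° ⇒ minimal covering band is its complement: 360° − 314.30° = 45.70°.
Band runs from +143.81° eastward to -170.49°, crossing the antimeridian.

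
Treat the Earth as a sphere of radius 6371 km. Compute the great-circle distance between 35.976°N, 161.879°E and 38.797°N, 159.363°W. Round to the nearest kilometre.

Δλ = -159.363 − 161.879 = -321.242°; wrapped into (−180°, 180°]: 38.758°.
Δφ = 38.797 − 35.976 = 2.821°.
a = sin²(Δφ/2) + cos φ₁ · cos φ₂ · sin²(Δλ/2) = 0.070049.
c = 2·atan2(√a, √(1−a)) = 0.53572 rad → d = 6371·c ≈ 3413.06 km.

3413 km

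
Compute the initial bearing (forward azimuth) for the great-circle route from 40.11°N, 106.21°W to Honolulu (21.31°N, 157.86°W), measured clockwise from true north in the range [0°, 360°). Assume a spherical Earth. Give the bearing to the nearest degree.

263°

Δλ = -157.86 − -106.21 = -51.65°.
θ = atan2( sin Δλ · cos φ₂ , cos φ₁ · sin φ₂ − sin φ₁ · cos φ₂ · cos Δλ )
  = atan2(-0.73062, -0.09446) = -97.367° → normalised to [0°, 360°): 262.633°.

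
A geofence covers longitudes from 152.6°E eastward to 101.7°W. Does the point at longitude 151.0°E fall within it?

No

Band width going east from +152.6° to -101.7°: ((-101.7 − 152.6) mod 360) = 105.7°.
Offset of +151.0° east of the west edge: ((151.0 − 152.6) mod 360) = 358.4°.
358.4° > 105.7° ⇒ outside.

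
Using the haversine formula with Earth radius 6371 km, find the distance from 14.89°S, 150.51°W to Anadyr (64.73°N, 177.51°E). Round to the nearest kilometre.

9257 km

Δλ = 177.51 − -150.51 = 328.02°; wrapped into (−180°, 180°]: -31.98°.
Δφ = 64.73 − -14.89 = 79.62°.
a = sin²(Δφ/2) + cos φ₁ · cos φ₂ · sin²(Δλ/2) = 0.441218.
c = 2·atan2(√a, √(1−a)) = 1.45296 rad → d = 6371·c ≈ 9256.80 km.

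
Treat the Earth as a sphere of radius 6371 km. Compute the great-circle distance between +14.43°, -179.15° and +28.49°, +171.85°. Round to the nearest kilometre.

1818 km

Δλ = 171.85 − -179.15 = 351.00°; wrapped into (−180°, 180°]: -9.00°.
Δφ = 28.49 − 14.43 = 14.06°.
a = sin²(Δφ/2) + cos φ₁ · cos φ₂ · sin²(Δλ/2) = 0.020219.
c = 2·atan2(√a, √(1−a)) = 0.28535 rad → d = 6371·c ≈ 1817.98 km.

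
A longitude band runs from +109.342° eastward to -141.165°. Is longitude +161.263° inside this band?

Band width going east from +109.342° to -141.165°: ((-141.165 − 109.342) mod 360) = 109.493°.
Offset of +161.263° east of the west edge: ((161.263 − 109.342) mod 360) = 51.921°.
51.921° ≤ 109.493° ⇒ inside.

Yes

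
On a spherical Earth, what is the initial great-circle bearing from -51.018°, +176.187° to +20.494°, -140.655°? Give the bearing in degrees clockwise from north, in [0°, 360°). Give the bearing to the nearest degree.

40°

Δλ = -140.655 − 176.187 = -316.842°; wrapped into (−180°, 180°]: 43.158°.
θ = atan2( sin Δλ · cos φ₂ , cos φ₁ · sin φ₂ − sin φ₁ · cos φ₂ · cos Δλ )
  = atan2(0.64072, 0.75141) = 40.454° → normalised to [0°, 360°): 40.454°.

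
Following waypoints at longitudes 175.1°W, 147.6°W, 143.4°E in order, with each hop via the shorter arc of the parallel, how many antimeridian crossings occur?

Leg 1: -175.1° → -147.6°, shortest Δλ = 27.5° (east) — does not cross 180°.
Leg 2: -147.6° → +143.4°, shortest Δλ = -69.0° (west) — crosses 180°.
Total crossings: 1.

1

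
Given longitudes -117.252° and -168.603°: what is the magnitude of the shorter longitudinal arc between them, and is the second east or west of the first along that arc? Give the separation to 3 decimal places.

Raw difference: -168.603 − -117.252 = -51.351°.
Normalise into (−180°, 180°]: -51.351° stays -51.351°.
Negative ⇒ the second point lies to the west; separation 51.351°.

51.351° west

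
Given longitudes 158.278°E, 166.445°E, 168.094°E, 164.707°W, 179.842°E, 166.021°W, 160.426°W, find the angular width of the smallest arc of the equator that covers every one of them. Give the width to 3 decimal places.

Sort the longitudes: -166.021°, -164.707°, -160.426°, +158.278°, +166.445°, +168.094°, +179.842°.
Eastward gaps between consecutive values (wrapping around): 1.314°, 4.281°, 318.704°, 8.167°, 1.649°, 11.748°, 14.137°.
Largest gap = 318.704° ⇒ minimal covering band is its complement: 360° − 318.704° = 41.296°.
Band runs from +158.278° eastward to -160.426°, crossing the antimeridian.

41.296°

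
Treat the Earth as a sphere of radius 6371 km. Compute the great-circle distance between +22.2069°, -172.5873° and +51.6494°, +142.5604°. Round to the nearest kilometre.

5035 km

Δλ = 142.5604 − -172.5873 = 315.1477°; wrapped into (−180°, 180°]: -44.8523°.
Δφ = 51.6494 − 22.2069 = 29.4425°.
a = sin²(Δφ/2) + cos φ₁ · cos φ₂ · sin²(Δλ/2) = 0.148178.
c = 2·atan2(√a, √(1−a)) = 0.79028 rad → d = 6371·c ≈ 5034.90 km.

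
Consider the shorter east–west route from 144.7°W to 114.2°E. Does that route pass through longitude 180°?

Yes

Naïve |114.2 − -144.7| = 258.9° > 180°, so the shorter arc goes the other way round — across 180°.
Signed shortest Δλ = ((114.2 − -144.7 + 180) mod 360) − 180 = -101.1°.
Going west by 101.1° from -144.7° passes through 180° before reaching +114.2°.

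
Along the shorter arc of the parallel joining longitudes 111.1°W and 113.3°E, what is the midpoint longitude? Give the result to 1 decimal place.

178.9°W

Signed shortest Δλ from -111.1° to +113.3° is -135.6°.
Midpoint longitude = -111.1° + (-135.6°)/2 = -111.1° − 67.8° = -178.9°.
(The naïve average (-111.1 + +113.3)/2 = 1.1° is on the wrong side of the globe.)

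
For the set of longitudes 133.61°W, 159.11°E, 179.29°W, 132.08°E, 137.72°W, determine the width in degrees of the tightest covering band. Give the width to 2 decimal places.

94.31°

Sort the longitudes: -179.29°, -137.72°, -133.61°, +132.08°, +159.11°.
Eastward gaps between consecutive values (wrapping around): 41.57°, 4.11°, 265.69°, 27.03°, 21.60°.
Largest gap = 265.69° ⇒ minimal covering band is its complement: 360° − 265.69° = 94.31°.
Band runs from +132.08° eastward to -133.61°, crossing the antimeridian.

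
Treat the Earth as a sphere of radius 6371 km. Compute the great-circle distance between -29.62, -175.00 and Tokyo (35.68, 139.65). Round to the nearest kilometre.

8673 km

Δλ = 139.65 − -175.00 = 314.65°; wrapped into (−180°, 180°]: -45.35°.
Δφ = 35.68 − -29.62 = 65.30°.
a = sin²(Δφ/2) + cos φ₁ · cos φ₂ · sin²(Δλ/2) = 0.396008.
c = 2·atan2(√a, √(1−a)) = 1.36128 rad → d = 6371·c ≈ 8672.73 km.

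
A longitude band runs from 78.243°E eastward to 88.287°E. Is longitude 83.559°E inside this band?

Yes

Band width going east from +78.243° to +88.287°: ((88.287 − 78.243) mod 360) = 10.044°.
Offset of +83.559° east of the west edge: ((83.559 − 78.243) mod 360) = 5.316°.
5.316° ≤ 10.044° ⇒ inside.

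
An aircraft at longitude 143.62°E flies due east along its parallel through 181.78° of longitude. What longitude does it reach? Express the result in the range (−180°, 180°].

34.60°W

Start at +143.62°; shift +181.78° → +325.40°.
+325.40° lies outside (−180°, 180°]; subtract 360° → -34.60°.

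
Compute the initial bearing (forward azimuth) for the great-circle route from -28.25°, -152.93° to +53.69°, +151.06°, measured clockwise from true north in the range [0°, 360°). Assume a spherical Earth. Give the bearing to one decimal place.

330.5°

Δλ = 151.06 − -152.93 = 303.99°; wrapped into (−180°, 180°]: -56.01°.
θ = atan2( sin Δλ · cos φ₂ , cos φ₁ · sin φ₂ − sin φ₁ · cos φ₂ · cos Δλ )
  = atan2(-0.49098, 0.86653) = -29.536° → normalised to [0°, 360°): 330.464°.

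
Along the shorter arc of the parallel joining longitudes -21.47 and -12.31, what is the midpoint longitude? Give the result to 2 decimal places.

-16.89°

Signed shortest Δλ from -21.47° to -12.31° is +9.16°.
Midpoint longitude = -21.47° + (+9.16°)/2 = -21.47° + 4.58° = -16.89°.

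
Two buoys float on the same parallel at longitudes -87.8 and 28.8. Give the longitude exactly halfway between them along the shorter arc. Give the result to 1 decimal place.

-29.5°

Signed shortest Δλ from -87.8° to +28.8° is +116.6°.
Midpoint longitude = -87.8° + (+116.6°)/2 = -87.8° + 58.3° = -29.5°.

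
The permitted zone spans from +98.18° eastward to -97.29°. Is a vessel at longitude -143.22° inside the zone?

Yes

Band width going east from +98.18° to -97.29°: ((-97.29 − 98.18) mod 360) = 164.53°.
Offset of -143.22° east of the west edge: ((-143.22 − 98.18) mod 360) = 118.60°.
118.60° ≤ 164.53° ⇒ inside.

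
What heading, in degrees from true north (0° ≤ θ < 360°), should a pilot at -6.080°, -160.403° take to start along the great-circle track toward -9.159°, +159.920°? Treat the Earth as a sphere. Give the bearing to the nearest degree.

Δλ = 159.920 − -160.403 = 320.323°; wrapped into (−180°, 180°]: -39.677°.
θ = atan2( sin Δλ · cos φ₂ , cos φ₁ · sin φ₂ − sin φ₁ · cos φ₂ · cos Δλ )
  = atan2(-0.63032, -0.07780) = -97.036° → normalised to [0°, 360°): 262.964°.

263°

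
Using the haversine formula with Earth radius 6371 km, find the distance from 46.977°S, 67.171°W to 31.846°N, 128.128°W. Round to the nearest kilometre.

Δλ = -128.128 − -67.171 = -60.957°.
Δφ = 31.846 − -46.977 = 78.823°.
a = sin²(Δφ/2) + cos φ₁ · cos φ₂ · sin²(Δλ/2) = 0.552188.
c = 2·atan2(√a, √(1−a)) = 1.67536 rad → d = 6371·c ≈ 10673.74 km.

10674 km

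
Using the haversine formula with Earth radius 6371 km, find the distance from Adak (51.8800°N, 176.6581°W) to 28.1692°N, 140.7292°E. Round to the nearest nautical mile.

2370 nmi

Δλ = 140.7292 − -176.6581 = 317.3873°; wrapped into (−180°, 180°]: -42.6127°.
Δφ = 28.1692 − 51.8800 = -23.7108°.
a = sin²(Δφ/2) + cos φ₁ · cos φ₂ · sin²(Δλ/2) = 0.114055.
c = 2·atan2(√a, √(1−a)) = 0.68899 rad → d = 6371·c ≈ 4389.53 km ≈ 2370.16 nmi.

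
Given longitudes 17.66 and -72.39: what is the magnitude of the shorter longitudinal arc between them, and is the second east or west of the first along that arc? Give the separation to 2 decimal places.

90.05° west

Raw difference: -72.39 − 17.66 = -90.05°.
Normalise into (−180°, 180°]: -90.05° stays -90.05°.
Negative ⇒ the second point lies to the west; separation 90.05°.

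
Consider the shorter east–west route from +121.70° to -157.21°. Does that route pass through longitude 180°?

Yes

Naïve |-157.21 − 121.70| = 278.91° > 180°, so the shorter arc goes the other way round — across 180°.
Signed shortest Δλ = ((-157.21 − 121.70 + 180) mod 360) − 180 = 81.09°.
Going east by 81.09° from +121.70° passes through 180° before reaching -157.21°.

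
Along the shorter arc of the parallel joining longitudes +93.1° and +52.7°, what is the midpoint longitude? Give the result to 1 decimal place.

+72.9°

Signed shortest Δλ from +93.1° to +52.7° is -40.4°.
Midpoint longitude = +93.1° + (-40.4°)/2 = +93.1° − 20.2° = +72.9°.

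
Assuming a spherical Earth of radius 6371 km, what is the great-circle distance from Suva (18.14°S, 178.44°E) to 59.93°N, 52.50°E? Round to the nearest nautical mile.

Δλ = 52.50 − 178.44 = -125.94°.
Δφ = 59.93 − -18.14 = 78.07°.
a = sin²(Δφ/2) + cos φ₁ · cos φ₂ · sin²(Δλ/2) = 0.774455.
c = 2·atan2(√a, √(1−a)) = 2.15186 rad → d = 6371·c ≈ 13709.48 km ≈ 7402.53 nmi.

7403 nmi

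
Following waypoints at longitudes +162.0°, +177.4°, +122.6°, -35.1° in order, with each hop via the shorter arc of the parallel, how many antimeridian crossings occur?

Leg 1: +162.0° → +177.4°, shortest Δλ = 15.4° (east) — does not cross 180°.
Leg 2: +177.4° → +122.6°, shortest Δλ = -54.8° (west) — does not cross 180°.
Leg 3: +122.6° → -35.1°, shortest Δλ = -157.7° (west) — does not cross 180°.
Total crossings: 0.

0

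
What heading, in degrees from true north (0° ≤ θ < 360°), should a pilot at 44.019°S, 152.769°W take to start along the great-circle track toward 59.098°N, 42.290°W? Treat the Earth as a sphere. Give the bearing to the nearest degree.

44°

Δλ = -42.290 − -152.769 = 110.479°.
θ = atan2( sin Δλ · cos φ₂ , cos φ₁ · sin φ₂ − sin φ₁ · cos φ₂ · cos Δλ )
  = atan2(0.48111, 0.49217) = 44.349° → normalised to [0°, 360°): 44.349°.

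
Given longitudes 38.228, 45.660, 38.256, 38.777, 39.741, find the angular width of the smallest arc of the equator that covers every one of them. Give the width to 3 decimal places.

7.432°

Sort the longitudes: +38.228°, +38.256°, +38.777°, +39.741°, +45.660°.
Eastward gaps between consecutive values (wrapping around): 0.028°, 0.521°, 0.964°, 5.919°, 352.568°.
Largest gap = 352.568° ⇒ minimal covering band is its complement: 360° − 352.568° = 7.432°.
Band runs from +38.228° eastward to +45.660°.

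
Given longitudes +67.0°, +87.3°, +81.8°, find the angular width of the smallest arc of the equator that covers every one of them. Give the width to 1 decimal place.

Sort the longitudes: +67.0°, +81.8°, +87.3°.
Eastward gaps between consecutive values (wrapping around): 14.8°, 5.5°, 339.7°.
Largest gap = 339.7° ⇒ minimal covering band is its complement: 360° − 339.7° = 20.3°.
Band runs from +67.0° eastward to +87.3°.

20.3°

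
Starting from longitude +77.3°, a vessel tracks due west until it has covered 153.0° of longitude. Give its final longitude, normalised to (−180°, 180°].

Start at +77.3°; shift −153.0° → -75.7°.
-75.7° already lies in (−180°, 180°].

-75.7°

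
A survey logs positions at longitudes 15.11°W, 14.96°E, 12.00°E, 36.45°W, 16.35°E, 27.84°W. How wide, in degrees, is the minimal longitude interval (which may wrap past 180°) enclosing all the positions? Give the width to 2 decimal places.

Sort the longitudes: -36.45°, -27.84°, -15.11°, +12.00°, +14.96°, +16.35°.
Eastward gaps between consecutive values (wrapping around): 8.61°, 12.73°, 27.11°, 2.96°, 1.39°, 307.20°.
Largest gap = 307.20° ⇒ minimal covering band is its complement: 360° − 307.20° = 52.80°.
Band runs from -36.45° eastward to +16.35°.

52.80°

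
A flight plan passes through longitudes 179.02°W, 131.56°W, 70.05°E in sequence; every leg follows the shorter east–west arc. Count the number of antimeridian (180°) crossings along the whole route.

1

Leg 1: -179.02° → -131.56°, shortest Δλ = 47.46° (east) — does not cross 180°.
Leg 2: -131.56° → +70.05°, shortest Δλ = -158.39° (west) — crosses 180°.
Total crossings: 1.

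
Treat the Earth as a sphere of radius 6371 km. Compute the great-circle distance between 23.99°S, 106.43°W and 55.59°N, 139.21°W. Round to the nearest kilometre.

Δλ = -139.21 − -106.43 = -32.78°.
Δφ = 55.59 − -23.99 = 79.58°.
a = sin²(Δφ/2) + cos φ₁ · cos φ₂ · sin²(Δλ/2) = 0.450677.
c = 2·atan2(√a, √(1−a)) = 1.47199 rad → d = 6371·c ≈ 9378.05 km.

9378 km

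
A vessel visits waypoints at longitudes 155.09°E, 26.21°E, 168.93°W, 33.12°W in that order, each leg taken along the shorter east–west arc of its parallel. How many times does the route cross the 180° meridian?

Leg 1: +155.09° → +26.21°, shortest Δλ = -128.88° (west) — does not cross 180°.
Leg 2: +26.21° → -168.93°, shortest Δλ = 164.86° (east) — crosses 180°.
Leg 3: -168.93° → -33.12°, shortest Δλ = 135.81° (east) — does not cross 180°.
Total crossings: 1.

1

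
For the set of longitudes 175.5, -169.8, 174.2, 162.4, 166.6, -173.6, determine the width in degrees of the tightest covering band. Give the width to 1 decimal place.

Sort the longitudes: -173.6°, -169.8°, +162.4°, +166.6°, +174.2°, +175.5°.
Eastward gaps between consecutive values (wrapping around): 3.8°, 332.2°, 4.2°, 7.6°, 1.3°, 10.9°.
Largest gap = 332.2° ⇒ minimal covering band is its complement: 360° − 332.2° = 27.8°.
Band runs from +162.4° eastward to -169.8°, crossing the antimeridian.

27.8°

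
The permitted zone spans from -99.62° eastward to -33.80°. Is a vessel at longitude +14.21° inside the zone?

No

Band width going east from -99.62° to -33.80°: ((-33.80 − -99.62) mod 360) = 65.82°.
Offset of +14.21° east of the west edge: ((14.21 − -99.62) mod 360) = 113.83°.
113.83° > 65.82° ⇒ outside.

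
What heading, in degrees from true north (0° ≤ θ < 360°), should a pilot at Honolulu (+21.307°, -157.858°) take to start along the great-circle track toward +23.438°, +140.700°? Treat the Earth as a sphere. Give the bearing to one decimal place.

284.7°

Δλ = 140.700 − -157.858 = 298.558°; wrapped into (−180°, 180°]: -61.442°.
θ = atan2( sin Δλ · cos φ₂ , cos φ₁ · sin φ₂ − sin φ₁ · cos φ₂ · cos Δλ )
  = atan2(-0.80586, 0.21119) = -75.315° → normalised to [0°, 360°): 284.685°.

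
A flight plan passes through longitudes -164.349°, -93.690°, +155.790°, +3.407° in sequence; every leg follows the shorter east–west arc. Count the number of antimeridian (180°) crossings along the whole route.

1

Leg 1: -164.349° → -93.690°, shortest Δλ = 70.659° (east) — does not cross 180°.
Leg 2: -93.690° → +155.790°, shortest Δλ = -110.52° (west) — crosses 180°.
Leg 3: +155.790° → +3.407°, shortest Δλ = -152.383° (west) — does not cross 180°.
Total crossings: 1.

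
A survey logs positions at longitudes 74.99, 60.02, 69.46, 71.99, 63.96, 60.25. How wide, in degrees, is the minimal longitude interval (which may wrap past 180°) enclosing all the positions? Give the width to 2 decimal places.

14.97°

Sort the longitudes: +60.02°, +60.25°, +63.96°, +69.46°, +71.99°, +74.99°.
Eastward gaps between consecutive values (wrapping around): 0.23°, 3.71°, 5.50°, 2.53°, 3.00°, 345.03°.
Largest gap = 345.03° ⇒ minimal covering band is its complement: 360° − 345.03° = 14.97°.
Band runs from +60.02° eastward to +74.99°.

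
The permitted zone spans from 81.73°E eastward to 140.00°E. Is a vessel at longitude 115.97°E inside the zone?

Band width going east from +81.73° to +140.00°: ((140.00 − 81.73) mod 360) = 58.27°.
Offset of +115.97° east of the west edge: ((115.97 − 81.73) mod 360) = 34.24°.
34.24° ≤ 58.27° ⇒ inside.

Yes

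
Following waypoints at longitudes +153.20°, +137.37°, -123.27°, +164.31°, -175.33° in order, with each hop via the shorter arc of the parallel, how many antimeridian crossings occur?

3

Leg 1: +153.20° → +137.37°, shortest Δλ = -15.83° (west) — does not cross 180°.
Leg 2: +137.37° → -123.27°, shortest Δλ = 99.36° (east) — crosses 180°.
Leg 3: -123.27° → +164.31°, shortest Δλ = -72.42° (west) — crosses 180°.
Leg 4: +164.31° → -175.33°, shortest Δλ = 20.36° (east) — crosses 180°.
Total crossings: 3.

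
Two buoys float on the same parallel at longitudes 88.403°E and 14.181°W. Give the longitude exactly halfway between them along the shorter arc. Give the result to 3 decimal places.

Signed shortest Δλ from +88.403° to -14.181° is -102.584°.
Midpoint longitude = +88.403° + (-102.584°)/2 = +88.403° − 51.292° = +37.111°.

37.111°E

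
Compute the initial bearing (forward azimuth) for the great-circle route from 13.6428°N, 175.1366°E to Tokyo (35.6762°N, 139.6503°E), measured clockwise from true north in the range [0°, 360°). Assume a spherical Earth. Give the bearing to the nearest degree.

Δλ = 139.6503 − 175.1366 = -35.4863°.
θ = atan2( sin Δλ · cos φ₂ , cos φ₁ · sin φ₂ − sin φ₁ · cos φ₂ · cos Δλ )
  = atan2(-0.47156, 0.41074) = -48.944° → normalised to [0°, 360°): 311.056°.

311°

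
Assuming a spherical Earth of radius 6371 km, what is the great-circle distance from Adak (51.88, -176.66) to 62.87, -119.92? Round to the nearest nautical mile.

Δλ = -119.92 − -176.66 = 56.74°.
Δφ = 62.87 − 51.88 = 10.99°.
a = sin²(Δφ/2) + cos φ₁ · cos φ₂ · sin²(Δλ/2) = 0.072727.
c = 2·atan2(√a, √(1−a)) = 0.54612 rad → d = 6371·c ≈ 3479.33 km ≈ 1878.69 nmi.

1879 nmi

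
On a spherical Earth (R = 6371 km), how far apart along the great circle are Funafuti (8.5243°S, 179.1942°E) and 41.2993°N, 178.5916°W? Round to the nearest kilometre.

5545 km

Δλ = -178.5916 − 179.1942 = -357.7858°; wrapped into (−180°, 180°]: 2.2142°.
Δφ = 41.2993 − -8.5243 = 49.8236°.
a = sin²(Δφ/2) + cos φ₁ · cos φ₂ · sin²(Δλ/2) = 0.177706.
c = 2·atan2(√a, √(1−a)) = 0.87031 rad → d = 6371·c ≈ 5544.76 km.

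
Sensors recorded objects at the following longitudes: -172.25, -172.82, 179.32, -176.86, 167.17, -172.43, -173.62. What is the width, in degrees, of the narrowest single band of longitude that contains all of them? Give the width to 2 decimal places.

20.58°

Sort the longitudes: -176.86°, -173.62°, -172.82°, -172.43°, -172.25°, +167.17°, +179.32°.
Eastward gaps between consecutive values (wrapping around): 3.24°, 0.80°, 0.39°, 0.18°, 339.42°, 12.15°, 3.82°.
Largest gap = 339.42° ⇒ minimal covering band is its complement: 360° − 339.42° = 20.58°.
Band runs from +167.17° eastward to -172.25°, crossing the antimeridian.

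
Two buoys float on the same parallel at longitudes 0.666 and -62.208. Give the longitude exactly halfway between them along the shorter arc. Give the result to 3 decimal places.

-30.771°

Signed shortest Δλ from +0.666° to -62.208° is -62.874°.
Midpoint longitude = +0.666° + (-62.874°)/2 = +0.666° − 31.437° = -30.771°.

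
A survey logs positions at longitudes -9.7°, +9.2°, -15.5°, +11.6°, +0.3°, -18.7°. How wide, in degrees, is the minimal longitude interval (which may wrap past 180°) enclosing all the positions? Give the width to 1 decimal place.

Sort the longitudes: -18.7°, -15.5°, -9.7°, +0.3°, +9.2°, +11.6°.
Eastward gaps between consecutive values (wrapping around): 3.2°, 5.8°, 10.0°, 8.9°, 2.4°, 329.7°.
Largest gap = 329.7° ⇒ minimal covering band is its complement: 360° − 329.7° = 30.3°.
Band runs from -18.7° eastward to +11.6°.

30.3°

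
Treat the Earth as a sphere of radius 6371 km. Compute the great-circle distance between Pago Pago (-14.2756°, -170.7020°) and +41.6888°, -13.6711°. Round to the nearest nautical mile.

Δλ = -13.6711 − -170.7020 = 157.0309°.
Δφ = 41.6888 − -14.2756 = 55.9644°.
a = sin²(Δφ/2) + cos φ₁ · cos φ₂ · sin²(Δλ/2) = 0.915165.
c = 2·atan2(√a, √(1−a)) = 2.55050 rad → d = 6371·c ≈ 16249.21 km ≈ 8773.87 nmi.

8774 nmi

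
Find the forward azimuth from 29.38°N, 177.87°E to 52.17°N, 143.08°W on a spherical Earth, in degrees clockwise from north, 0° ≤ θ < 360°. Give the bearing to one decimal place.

40.4°

Δλ = -143.08 − 177.87 = -320.95°; wrapped into (−180°, 180°]: 39.05°.
θ = atan2( sin Δλ · cos φ₂ , cos φ₁ · sin φ₂ − sin φ₁ · cos φ₂ · cos Δλ )
  = atan2(0.38639, 0.45458) = 40.365° → normalised to [0°, 360°): 40.365°.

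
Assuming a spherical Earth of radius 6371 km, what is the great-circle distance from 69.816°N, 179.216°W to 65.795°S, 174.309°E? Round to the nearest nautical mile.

8147 nmi

Δλ = 174.309 − -179.216 = 353.525°; wrapped into (−180°, 180°]: -6.475°.
Δφ = -65.795 − 69.816 = -135.611°.
a = sin²(Δφ/2) + cos φ₁ · cos φ₂ · sin²(Δλ/2) = 0.857755.
c = 2·atan2(√a, √(1−a)) = 2.36815 rad → d = 6371·c ≈ 15087.48 km ≈ 8146.59 nmi.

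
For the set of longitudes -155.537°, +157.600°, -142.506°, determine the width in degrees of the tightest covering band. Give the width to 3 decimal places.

Sort the longitudes: -155.537°, -142.506°, +157.600°.
Eastward gaps between consecutive values (wrapping around): 13.031°, 300.106°, 46.863°.
Largest gap = 300.106° ⇒ minimal covering band is its complement: 360° − 300.106° = 59.894°.
Band runs from +157.600° eastward to -142.506°, crossing the antimeridian.

59.894°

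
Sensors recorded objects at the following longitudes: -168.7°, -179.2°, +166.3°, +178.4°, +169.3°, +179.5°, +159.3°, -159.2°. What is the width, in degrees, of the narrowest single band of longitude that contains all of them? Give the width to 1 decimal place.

41.5°

Sort the longitudes: -179.2°, -168.7°, -159.2°, +159.3°, +166.3°, +169.3°, +178.4°, +179.5°.
Eastward gaps between consecutive values (wrapping around): 10.5°, 9.5°, 318.5°, 7.0°, 3.0°, 9.1°, 1.1°, 1.3°.
Largest gap = 318.5° ⇒ minimal covering band is its complement: 360° − 318.5° = 41.5°.
Band runs from +159.3° eastward to -159.2°, crossing the antimeridian.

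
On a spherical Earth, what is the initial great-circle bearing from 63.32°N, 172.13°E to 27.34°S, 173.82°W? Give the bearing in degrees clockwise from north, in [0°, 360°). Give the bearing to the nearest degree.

168°

Δλ = -173.82 − 172.13 = -345.95°; wrapped into (−180°, 180°]: 14.05°.
θ = atan2( sin Δλ · cos φ₂ , cos φ₁ · sin φ₂ − sin φ₁ · cos φ₂ · cos Δλ )
  = atan2(0.21565, -0.97619) = 167.543° → normalised to [0°, 360°): 167.543°.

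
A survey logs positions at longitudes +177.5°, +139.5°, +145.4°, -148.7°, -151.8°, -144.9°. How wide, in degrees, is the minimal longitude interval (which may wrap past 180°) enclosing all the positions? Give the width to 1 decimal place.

Sort the longitudes: -151.8°, -148.7°, -144.9°, +139.5°, +145.4°, +177.5°.
Eastward gaps between consecutive values (wrapping around): 3.1°, 3.8°, 284.4°, 5.9°, 32.1°, 30.7°.
Largest gap = 284.4° ⇒ minimal covering band is its complement: 360° − 284.4° = 75.6°.
Band runs from +139.5° eastward to -144.9°, crossing the antimeridian.

75.6°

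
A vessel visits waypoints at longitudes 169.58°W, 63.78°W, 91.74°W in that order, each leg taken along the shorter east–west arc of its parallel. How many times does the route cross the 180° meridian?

0

Leg 1: -169.58° → -63.78°, shortest Δλ = 105.8° (east) — does not cross 180°.
Leg 2: -63.78° → -91.74°, shortest Δλ = -27.96° (west) — does not cross 180°.
Total crossings: 0.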